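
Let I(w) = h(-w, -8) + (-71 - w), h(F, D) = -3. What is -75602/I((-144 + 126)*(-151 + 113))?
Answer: 37801/379 ≈ 99.739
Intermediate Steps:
I(w) = -74 - w (I(w) = -3 + (-71 - w) = -74 - w)
-75602/I((-144 + 126)*(-151 + 113)) = -75602/(-74 - (-144 + 126)*(-151 + 113)) = -75602/(-74 - (-18)*(-38)) = -75602/(-74 - 1*684) = -75602/(-74 - 684) = -75602/(-758) = -75602*(-1/758) = 37801/379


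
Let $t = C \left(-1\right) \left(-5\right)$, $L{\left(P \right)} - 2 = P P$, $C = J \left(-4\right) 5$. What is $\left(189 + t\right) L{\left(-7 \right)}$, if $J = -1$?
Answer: $14739$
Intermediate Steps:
$C = 20$ ($C = \left(-1\right) \left(-4\right) 5 = 4 \cdot 5 = 20$)
$L{\left(P \right)} = 2 + P^{2}$ ($L{\left(P \right)} = 2 + P P = 2 + P^{2}$)
$t = 100$ ($t = 20 \left(-1\right) \left(-5\right) = \left(-20\right) \left(-5\right) = 100$)
$\left(189 + t\right) L{\left(-7 \right)} = \left(189 + 100\right) \left(2 + \left(-7\right)^{2}\right) = 289 \left(2 + 49\right) = 289 \cdot 51 = 14739$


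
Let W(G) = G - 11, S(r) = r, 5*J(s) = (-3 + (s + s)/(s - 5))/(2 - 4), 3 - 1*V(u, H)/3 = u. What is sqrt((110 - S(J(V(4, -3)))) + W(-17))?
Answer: sqrt(32710)/20 ≈ 9.0430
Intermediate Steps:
V(u, H) = 9 - 3*u
J(s) = 3/10 - s/(5*(-5 + s)) (J(s) = ((-3 + (s + s)/(s - 5))/(2 - 4))/5 = ((-3 + (2*s)/(-5 + s))/(-2))/5 = ((-3 + 2*s/(-5 + s))*(-1/2))/5 = (3/2 - s/(-5 + s))/5 = 3/10 - s/(5*(-5 + s)))
W(G) = -11 + G
sqrt((110 - S(J(V(4, -3)))) + W(-17)) = sqrt((110 - (-15 + (9 - 3*4))/(10*(-5 + (9 - 3*4)))) + (-11 - 17)) = sqrt((110 - (-15 + (9 - 12))/(10*(-5 + (9 - 12)))) - 28) = sqrt((110 - (-15 - 3)/(10*(-5 - 3))) - 28) = sqrt((110 - (-18)/(10*(-8))) - 28) = sqrt((110 - (-1)*(-18)/(10*8)) - 28) = sqrt((110 - 1*9/40) - 28) = sqrt((110 - 9/40) - 28) = sqrt(4391/40 - 28) = sqrt(3271/40) = sqrt(32710)/20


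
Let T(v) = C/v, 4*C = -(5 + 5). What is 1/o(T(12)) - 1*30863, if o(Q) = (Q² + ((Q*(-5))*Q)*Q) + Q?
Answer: -51092089/1655 ≈ -30871.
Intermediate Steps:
C = -5/2 (C = (-(5 + 5))/4 = (-1*10)/4 = (¼)*(-10) = -5/2 ≈ -2.5000)
T(v) = -5/(2*v)
o(Q) = Q + Q² - 5*Q³ (o(Q) = (Q² + ((-5*Q)*Q)*Q) + Q = (Q² + (-5*Q²)*Q) + Q = (Q² - 5*Q³) + Q = Q + Q² - 5*Q³)
1/o(T(12)) - 1*30863 = 1/((-5/2/12)*(1 - 5/2/12 - 5*(-5/2/12)²)) - 1*30863 = 1/((-5/2*1/12)*(1 - 5/2*1/12 - 5*(-5/2*1/12)²)) - 30863 = 1/(-5*(1 - 5/24 - 5*(-5/24)²)/24) - 30863 = 1/(-5*(1 - 5/24 - 5*25/576)/24) - 30863 = 1/(-5*(1 - 5/24 - 125/576)/24) - 30863 = 1/(-5/24*331/576) - 30863 = 1/(-1655/13824) - 30863 = -13824/1655 - 30863 = -51092089/1655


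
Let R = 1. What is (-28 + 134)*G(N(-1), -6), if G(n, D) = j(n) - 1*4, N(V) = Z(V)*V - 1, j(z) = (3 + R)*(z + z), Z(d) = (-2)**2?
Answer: -4664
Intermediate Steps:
Z(d) = 4
j(z) = 8*z (j(z) = (3 + 1)*(z + z) = 4*(2*z) = 8*z)
N(V) = -1 + 4*V (N(V) = 4*V - 1 = -1 + 4*V)
G(n, D) = -4 + 8*n (G(n, D) = 8*n - 1*4 = 8*n - 4 = -4 + 8*n)
(-28 + 134)*G(N(-1), -6) = (-28 + 134)*(-4 + 8*(-1 + 4*(-1))) = 106*(-4 + 8*(-1 - 4)) = 106*(-4 + 8*(-5)) = 106*(-4 - 40) = 106*(-44) = -4664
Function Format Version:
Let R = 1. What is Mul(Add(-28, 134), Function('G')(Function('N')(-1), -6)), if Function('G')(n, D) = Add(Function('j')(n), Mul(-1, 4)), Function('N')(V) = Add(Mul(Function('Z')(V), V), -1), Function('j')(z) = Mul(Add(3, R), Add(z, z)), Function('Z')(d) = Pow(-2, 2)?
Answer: -4664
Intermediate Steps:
Function('Z')(d) = 4
Function('j')(z) = Mul(8, z) (Function('j')(z) = Mul(Add(3, 1), Add(z, z)) = Mul(4, Mul(2, z)) = Mul(8, z))
Function('N')(V) = Add(-1, Mul(4, V)) (Function('N')(V) = Add(Mul(4, V), -1) = Add(-1, Mul(4, V)))
Function('G')(n, D) = Add(-4, Mul(8, n)) (Function('G')(n, D) = Add(Mul(8, n), Mul(-1, 4)) = Add(Mul(8, n), -4) = Add(-4, Mul(8, n)))
Mul(Add(-28, 134), Function('G')(Function('N')(-1), -6)) = Mul(Add(-28, 134), Add(-4, Mul(8, Add(-1, Mul(4, -1))))) = Mul(106, Add(-4, Mul(8, Add(-1, -4)))) = Mul(106, Add(-4, Mul(8, -5))) = Mul(106, Add(-4, -40)) = Mul(106, -44) = -4664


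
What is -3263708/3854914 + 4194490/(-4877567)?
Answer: -2292025190164/1343042951017 ≈ -1.7066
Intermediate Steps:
-3263708/3854914 + 4194490/(-4877567) = -3263708*1/3854914 + 4194490*(-1/4877567) = -233122/275351 - 4194490/4877567 = -2292025190164/1343042951017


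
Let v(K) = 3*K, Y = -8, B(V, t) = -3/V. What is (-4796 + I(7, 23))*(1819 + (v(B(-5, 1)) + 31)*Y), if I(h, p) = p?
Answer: -37148259/5 ≈ -7.4296e+6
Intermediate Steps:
(-4796 + I(7, 23))*(1819 + (v(B(-5, 1)) + 31)*Y) = (-4796 + 23)*(1819 + (3*(-3/(-5)) + 31)*(-8)) = -4773*(1819 + (3*(-3*(-⅕)) + 31)*(-8)) = -4773*(1819 + (3*(⅗) + 31)*(-8)) = -4773*(1819 + (9/5 + 31)*(-8)) = -4773*(1819 + (164/5)*(-8)) = -4773*(1819 - 1312/5) = -4773*7783/5 = -37148259/5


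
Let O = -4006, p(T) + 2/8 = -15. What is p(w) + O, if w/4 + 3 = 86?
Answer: -16085/4 ≈ -4021.3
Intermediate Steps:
w = 332 (w = -12 + 4*86 = -12 + 344 = 332)
p(T) = -61/4 (p(T) = -¼ - 15 = -61/4)
p(w) + O = -61/4 - 4006 = -16085/4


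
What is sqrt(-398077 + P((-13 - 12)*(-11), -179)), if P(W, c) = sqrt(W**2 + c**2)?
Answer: sqrt(-398077 + sqrt(107666)) ≈ 630.67*I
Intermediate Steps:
sqrt(-398077 + P((-13 - 12)*(-11), -179)) = sqrt(-398077 + sqrt(((-13 - 12)*(-11))**2 + (-179)**2)) = sqrt(-398077 + sqrt((-25*(-11))**2 + 32041)) = sqrt(-398077 + sqrt(275**2 + 32041)) = sqrt(-398077 + sqrt(75625 + 32041)) = sqrt(-398077 + sqrt(107666))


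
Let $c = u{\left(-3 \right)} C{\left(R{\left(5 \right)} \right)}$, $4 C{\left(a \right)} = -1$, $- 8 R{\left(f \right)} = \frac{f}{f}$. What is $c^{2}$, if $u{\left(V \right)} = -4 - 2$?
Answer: $\frac{9}{4} \approx 2.25$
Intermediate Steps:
$R{\left(f \right)} = - \frac{1}{8}$ ($R{\left(f \right)} = - \frac{f \frac{1}{f}}{8} = \left(- \frac{1}{8}\right) 1 = - \frac{1}{8}$)
$C{\left(a \right)} = - \frac{1}{4}$ ($C{\left(a \right)} = \frac{1}{4} \left(-1\right) = - \frac{1}{4}$)
$u{\left(V \right)} = -6$
$c = \frac{3}{2}$ ($c = \left(-6\right) \left(- \frac{1}{4}\right) = \frac{3}{2} \approx 1.5$)
$c^{2} = \left(\frac{3}{2}\right)^{2} = \frac{9}{4}$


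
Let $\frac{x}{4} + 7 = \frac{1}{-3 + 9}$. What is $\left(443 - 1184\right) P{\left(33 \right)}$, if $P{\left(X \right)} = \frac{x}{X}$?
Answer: $\frac{20254}{33} \approx 613.76$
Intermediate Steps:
$x = - \frac{82}{3}$ ($x = -28 + \frac{4}{-3 + 9} = -28 + \frac{4}{6} = -28 + 4 \cdot \frac{1}{6} = -28 + \frac{2}{3} = - \frac{82}{3} \approx -27.333$)
$P{\left(X \right)} = - \frac{82}{3 X}$
$\left(443 - 1184\right) P{\left(33 \right)} = \left(443 - 1184\right) \left(- \frac{82}{3 \cdot 33}\right) = - 741 \left(\left(- \frac{82}{3}\right) \frac{1}{33}\right) = \left(-741\right) \left(- \frac{82}{99}\right) = \frac{20254}{33}$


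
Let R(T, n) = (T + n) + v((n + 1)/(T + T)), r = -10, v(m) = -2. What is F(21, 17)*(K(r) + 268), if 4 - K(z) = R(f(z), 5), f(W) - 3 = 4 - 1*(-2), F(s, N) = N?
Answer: 4420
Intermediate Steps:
f(W) = 9 (f(W) = 3 + (4 - 1*(-2)) = 3 + (4 + 2) = 3 + 6 = 9)
R(T, n) = -2 + T + n (R(T, n) = (T + n) - 2 = -2 + T + n)
K(z) = -8 (K(z) = 4 - (-2 + 9 + 5) = 4 - 1*12 = 4 - 12 = -8)
F(21, 17)*(K(r) + 268) = 17*(-8 + 268) = 17*260 = 4420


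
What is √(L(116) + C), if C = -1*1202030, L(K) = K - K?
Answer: I*√1202030 ≈ 1096.4*I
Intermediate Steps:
L(K) = 0
C = -1202030
√(L(116) + C) = √(0 - 1202030) = √(-1202030) = I*√1202030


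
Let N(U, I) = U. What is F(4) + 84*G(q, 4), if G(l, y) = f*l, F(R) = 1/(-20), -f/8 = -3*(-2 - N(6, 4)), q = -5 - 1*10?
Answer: 4838399/20 ≈ 2.4192e+5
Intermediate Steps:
q = -15 (q = -5 - 10 = -15)
f = -192 (f = -(-24)*(-2 - 1*6) = -(-24)*(-2 - 6) = -(-24)*(-8) = -8*24 = -192)
F(R) = -1/20
G(l, y) = -192*l
F(4) + 84*G(q, 4) = -1/20 + 84*(-192*(-15)) = -1/20 + 84*2880 = -1/20 + 241920 = 4838399/20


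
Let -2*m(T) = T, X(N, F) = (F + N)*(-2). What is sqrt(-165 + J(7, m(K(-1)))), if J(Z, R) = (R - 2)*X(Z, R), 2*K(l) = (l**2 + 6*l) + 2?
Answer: I*sqrt(2330)/4 ≈ 12.068*I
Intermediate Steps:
K(l) = 1 + l**2/2 + 3*l (K(l) = ((l**2 + 6*l) + 2)/2 = (2 + l**2 + 6*l)/2 = 1 + l**2/2 + 3*l)
X(N, F) = -2*F - 2*N
m(T) = -T/2
J(Z, R) = (-2 + R)*(-2*R - 2*Z) (J(Z, R) = (R - 2)*(-2*R - 2*Z) = (-2 + R)*(-2*R - 2*Z))
sqrt(-165 + J(7, m(K(-1)))) = sqrt(-165 - 2*(-2 - (1 + (1/2)*(-1)**2 + 3*(-1))/2)*(-(1 + (1/2)*(-1)**2 + 3*(-1))/2 + 7)) = sqrt(-165 - 2*(-2 - (1 + (1/2)*1 - 3)/2)*(-(1 + (1/2)*1 - 3)/2 + 7)) = sqrt(-165 - 2*(-2 - (1 + 1/2 - 3)/2)*(-(1 + 1/2 - 3)/2 + 7)) = sqrt(-165 - 2*(-2 - 1/2*(-3/2))*(-1/2*(-3/2) + 7)) = sqrt(-165 - 2*(-2 + 3/4)*(3/4 + 7)) = sqrt(-165 - 2*(-5/4)*31/4) = sqrt(-165 + 155/8) = sqrt(-1165/8) = I*sqrt(2330)/4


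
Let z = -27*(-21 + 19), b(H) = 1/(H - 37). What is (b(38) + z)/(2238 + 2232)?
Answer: 11/894 ≈ 0.012304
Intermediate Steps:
b(H) = 1/(-37 + H)
z = 54 (z = -27*(-2) = 54)
(b(38) + z)/(2238 + 2232) = (1/(-37 + 38) + 54)/(2238 + 2232) = (1/1 + 54)/4470 = (1 + 54)*(1/4470) = 55*(1/4470) = 11/894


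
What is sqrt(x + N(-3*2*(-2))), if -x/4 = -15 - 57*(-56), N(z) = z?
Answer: 46*I*sqrt(6) ≈ 112.68*I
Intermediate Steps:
x = -12708 (x = -4*(-15 - 57*(-56)) = -4*(-15 + 3192) = -4*3177 = -12708)
sqrt(x + N(-3*2*(-2))) = sqrt(-12708 - 3*2*(-2)) = sqrt(-12708 - 6*(-2)) = sqrt(-12708 + 12) = sqrt(-12696) = 46*I*sqrt(6)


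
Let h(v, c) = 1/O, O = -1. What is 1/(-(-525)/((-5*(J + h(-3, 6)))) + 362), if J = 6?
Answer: 1/341 ≈ 0.0029326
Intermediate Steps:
h(v, c) = -1 (h(v, c) = 1/(-1) = -1)
1/(-(-525)/((-5*(J + h(-3, 6)))) + 362) = 1/(-(-525)/((-5*(6 - 1))) + 362) = 1/(-(-525)/((-5*5)) + 362) = 1/(-(-525)/(-25) + 362) = 1/(-(-525)*(-1)/25 + 362) = 1/(-7*3 + 362) = 1/(-21 + 362) = 1/341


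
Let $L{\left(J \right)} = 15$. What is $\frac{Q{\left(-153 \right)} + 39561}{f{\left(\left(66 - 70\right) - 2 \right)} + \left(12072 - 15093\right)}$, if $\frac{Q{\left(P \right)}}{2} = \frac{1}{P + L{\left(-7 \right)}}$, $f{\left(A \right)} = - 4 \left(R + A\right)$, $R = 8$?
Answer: $- \frac{2729708}{209001} \approx -13.061$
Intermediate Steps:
$f{\left(A \right)} = -32 - 4 A$ ($f{\left(A \right)} = - 4 \left(8 + A\right) = -32 - 4 A$)
$Q{\left(P \right)} = \frac{2}{15 + P}$ ($Q{\left(P \right)} = \frac{2}{P + 15} = \frac{2}{15 + P}$)
$\frac{Q{\left(-153 \right)} + 39561}{f{\left(\left(66 - 70\right) - 2 \right)} + \left(12072 - 15093\right)} = \frac{\frac{2}{15 - 153} + 39561}{\left(-32 - 4 \left(\left(66 - 70\right) - 2\right)\right) + \left(12072 - 15093\right)} = \frac{\frac{2}{-138} + 39561}{\left(-32 - 4 \left(-4 - 2\right)\right) + \left(12072 - 15093\right)} = \frac{2 \left(- \frac{1}{138}\right) + 39561}{\left(-32 - -24\right) - 3021} = \frac{- \frac{1}{69} + 39561}{\left(-32 + 24\right) - 3021} = \frac{2729708}{69 \left(-8 - 3021\right)} = \frac{2729708}{69 \left(-3029\right)} = \frac{2729708}{69} \left(- \frac{1}{3029}\right) = - \frac{2729708}{209001}$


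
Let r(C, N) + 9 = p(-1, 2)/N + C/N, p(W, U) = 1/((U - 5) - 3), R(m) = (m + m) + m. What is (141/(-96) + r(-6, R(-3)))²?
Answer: 71453209/746496 ≈ 95.718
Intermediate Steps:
R(m) = 3*m (R(m) = 2*m + m = 3*m)
p(W, U) = 1/(-8 + U) (p(W, U) = 1/((-5 + U) - 3) = 1/(-8 + U))
r(C, N) = -9 - 1/(6*N) + C/N (r(C, N) = -9 + (1/((-8 + 2)*N) + C/N) = -9 + (1/((-6)*N) + C/N) = -9 + (-1/(6*N) + C/N) = -9 - 1/(6*N) + C/N)
(141/(-96) + r(-6, R(-3)))² = (141/(-96) + (-⅙ - 6 - 27*(-3))/((3*(-3))))² = (141*(-1/96) + (-⅙ - 6 - 9*(-9))/(-9))² = (-47/32 - (-⅙ - 6 + 81)/9)² = (-47/32 - ⅑*449/6)² = (-47/32 - 449/54)² = (-8453/864)² = 71453209/746496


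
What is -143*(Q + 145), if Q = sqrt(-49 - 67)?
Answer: -20735 - 286*I*sqrt(29) ≈ -20735.0 - 1540.2*I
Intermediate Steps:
Q = 2*I*sqrt(29) (Q = sqrt(-116) = 2*I*sqrt(29) ≈ 10.77*I)
-143*(Q + 145) = -143*(2*I*sqrt(29) + 145) = -143*(145 + 2*I*sqrt(29)) = -20735 - 286*I*sqrt(29)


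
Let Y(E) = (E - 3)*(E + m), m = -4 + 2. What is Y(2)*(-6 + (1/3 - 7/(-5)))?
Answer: 0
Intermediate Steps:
m = -2
Y(E) = (-3 + E)*(-2 + E) (Y(E) = (E - 3)*(E - 2) = (-3 + E)*(-2 + E))
Y(2)*(-6 + (1/3 - 7/(-5))) = (6 + 2² - 5*2)*(-6 + (1/3 - 7/(-5))) = (6 + 4 - 10)*(-6 + (1*(⅓) - 7*(-⅕))) = 0*(-6 + (⅓ + 7/5)) = 0*(-6 + 26/15) = 0*(-64/15) = 0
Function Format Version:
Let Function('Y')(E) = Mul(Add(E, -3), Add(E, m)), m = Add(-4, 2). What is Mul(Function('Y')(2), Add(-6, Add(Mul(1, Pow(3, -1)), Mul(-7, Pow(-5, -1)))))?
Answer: 0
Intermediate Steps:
m = -2
Function('Y')(E) = Mul(Add(-3, E), Add(-2, E)) (Function('Y')(E) = Mul(Add(E, -3), Add(E, -2)) = Mul(Add(-3, E), Add(-2, E)))
Mul(Function('Y')(2), Add(-6, Add(Mul(1, Pow(3, -1)), Mul(-7, Pow(-5, -1))))) = Mul(Add(6, Pow(2, 2), Mul(-5, 2)), Add(-6, Add(Mul(1, Pow(3, -1)), Mul(-7, Pow(-5, -1))))) = Mul(Add(6, 4, -10), Add(-6, Add(Mul(1, Rational(1, 3)), Mul(-7, Rational(-1, 5))))) = Mul(0, Add(-6, Add(Rational(1, 3), Rational(7, 5)))) = Mul(0, Add(-6, Rational(26, 15))) = Mul(0, Rational(-64, 15)) = 0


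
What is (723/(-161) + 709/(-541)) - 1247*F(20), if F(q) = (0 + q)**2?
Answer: -43446484092/87101 ≈ -4.9881e+5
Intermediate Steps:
F(q) = q**2
(723/(-161) + 709/(-541)) - 1247*F(20) = (723/(-161) + 709/(-541)) - 1247*20**2 = (723*(-1/161) + 709*(-1/541)) - 1247*400 = (-723/161 - 709/541) - 498800 = -505292/87101 - 498800 = -43446484092/87101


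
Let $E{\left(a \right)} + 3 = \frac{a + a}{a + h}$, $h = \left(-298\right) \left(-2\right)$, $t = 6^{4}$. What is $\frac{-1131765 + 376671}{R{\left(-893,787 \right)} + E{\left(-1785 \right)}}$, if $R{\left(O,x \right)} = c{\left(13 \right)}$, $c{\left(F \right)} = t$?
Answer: $- \frac{299268922}{513649} \approx -582.63$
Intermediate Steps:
$t = 1296$
$c{\left(F \right)} = 1296$
$R{\left(O,x \right)} = 1296$
$h = 596$
$E{\left(a \right)} = -3 + \frac{2 a}{596 + a}$ ($E{\left(a \right)} = -3 + \frac{a + a}{a + 596} = -3 + \frac{2 a}{596 + a}$)
$\frac{-1131765 + 376671}{R{\left(-893,787 \right)} + E{\left(-1785 \right)}} = \frac{-1131765 + 376671}{1296 + \frac{-1788 - -1785}{596 - 1785}} = - \frac{755094}{1296 + \frac{-1788 + 1785}{-1189}} = - \frac{755094}{1296 - - \frac{3}{1189}} = - \frac{755094}{1296 + \frac{3}{1189}} = - \frac{755094}{\frac{1540947}{1189}} = \left(-755094\right) \frac{1189}{1540947} = - \frac{299268922}{513649}$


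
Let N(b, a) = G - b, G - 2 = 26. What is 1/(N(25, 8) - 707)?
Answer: -1/704 ≈ -0.0014205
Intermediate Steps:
G = 28 (G = 2 + 26 = 28)
N(b, a) = 28 - b
1/(N(25, 8) - 707) = 1/((28 - 1*25) - 707) = 1/((28 - 25) - 707) = 1/(3 - 707) = 1/(-704) = -1/704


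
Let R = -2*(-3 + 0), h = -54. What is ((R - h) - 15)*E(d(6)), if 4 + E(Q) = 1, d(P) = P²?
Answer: -135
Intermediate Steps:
E(Q) = -3 (E(Q) = -4 + 1 = -3)
R = 6 (R = -2*(-3) = 6)
((R - h) - 15)*E(d(6)) = ((6 - 1*(-54)) - 15)*(-3) = ((6 + 54) - 15)*(-3) = (60 - 15)*(-3) = 45*(-3) = -135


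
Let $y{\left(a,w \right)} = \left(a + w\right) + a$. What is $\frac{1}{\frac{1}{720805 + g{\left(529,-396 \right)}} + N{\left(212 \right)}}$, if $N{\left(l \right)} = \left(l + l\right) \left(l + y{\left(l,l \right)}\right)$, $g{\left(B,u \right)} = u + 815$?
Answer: $\frac{721224}{259317531649} \approx 2.7812 \cdot 10^{-6}$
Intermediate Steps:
$g{\left(B,u \right)} = 815 + u$
$y{\left(a,w \right)} = w + 2 a$
$N{\left(l \right)} = 8 l^{2}$ ($N{\left(l \right)} = \left(l + l\right) \left(l + \left(l + 2 l\right)\right) = 2 l \left(l + 3 l\right) = 2 l 4 l = 8 l^{2}$)
$\frac{1}{\frac{1}{720805 + g{\left(529,-396 \right)}} + N{\left(212 \right)}} = \frac{1}{\frac{1}{720805 + \left(815 - 396\right)} + 8 \cdot 212^{2}} = \frac{1}{\frac{1}{720805 + 419} + 8 \cdot 44944} = \frac{1}{\frac{1}{721224} + 359552} = \frac{1}{\frac{259317531649}{721224}} = \frac{721224}{259317531649}$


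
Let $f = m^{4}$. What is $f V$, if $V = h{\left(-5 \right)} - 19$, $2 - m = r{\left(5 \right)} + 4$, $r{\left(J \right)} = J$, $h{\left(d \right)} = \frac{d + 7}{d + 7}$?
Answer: $-43218$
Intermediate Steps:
$h{\left(d \right)} = 1$ ($h{\left(d \right)} = \frac{7 + d}{7 + d} = 1$)
$m = -7$ ($m = 2 - \left(5 + 4\right) = 2 - 9 = -7$)
$f = 2401$ ($f = \left(-7\right)^{4} = 2401$)
$V = -18$ ($V = 1 - 19 = -18$)
$f V = 2401 \left(-18\right) = -43218$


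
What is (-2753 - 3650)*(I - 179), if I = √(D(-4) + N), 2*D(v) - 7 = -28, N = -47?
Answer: 1146137 - 6403*I*√230/2 ≈ 1.1461e+6 - 48553.0*I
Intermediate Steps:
D(v) = -21/2 (D(v) = 7/2 + (½)*(-28) = 7/2 - 14 = -21/2)
I = I*√230/2 (I = √(-21/2 - 47) = √(-115/2) = I*√230/2 ≈ 7.5829*I)
(-2753 - 3650)*(I - 179) = (-2753 - 3650)*(I*√230/2 - 179) = -6403*(-179 + I*√230/2) = 1146137 - 6403*I*√230/2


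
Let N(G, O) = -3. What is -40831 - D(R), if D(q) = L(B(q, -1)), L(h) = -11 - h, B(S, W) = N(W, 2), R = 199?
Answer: -40823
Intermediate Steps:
B(S, W) = -3
D(q) = -8 (D(q) = -11 - 1*(-3) = -11 + 3 = -8)
-40831 - D(R) = -40831 - 1*(-8) = -40831 + 8 = -40823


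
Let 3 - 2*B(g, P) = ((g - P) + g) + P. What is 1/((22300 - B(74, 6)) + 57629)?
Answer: 2/160003 ≈ 1.2500e-5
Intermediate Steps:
B(g, P) = 3/2 - g (B(g, P) = 3/2 - (((g - P) + g) + P)/2 = 3/2 - ((-P + 2*g) + P)/2 = 3/2 - g)
1/((22300 - B(74, 6)) + 57629) = 1/((22300 - (3/2 - 1*74)) + 57629) = 1/((22300 - (3/2 - 74)) + 57629) = 1/((22300 - 1*(-145/2)) + 57629) = 1/((22300 + 145/2) + 57629) = 1/(44745/2 + 57629) = 1/(160003/2) = 2/160003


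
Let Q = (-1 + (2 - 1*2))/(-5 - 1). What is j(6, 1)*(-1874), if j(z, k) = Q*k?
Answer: -937/3 ≈ -312.33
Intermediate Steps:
Q = ⅙ (Q = (-1 + (2 - 2))/(-6) = (-1 + 0)*(-⅙) = -1*(-⅙) = ⅙ ≈ 0.16667)
j(z, k) = k/6
j(6, 1)*(-1874) = ((⅙)*1)*(-1874) = (⅙)*(-1874) = -937/3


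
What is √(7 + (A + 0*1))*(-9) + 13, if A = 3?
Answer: 13 - 9*√10 ≈ -15.460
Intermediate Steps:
√(7 + (A + 0*1))*(-9) + 13 = √(7 + (3 + 0*1))*(-9) + 13 = √(7 + (3 + 0))*(-9) + 13 = √(7 + 3)*(-9) + 13 = √10*(-9) + 13 = -9*√10 + 13 = 13 - 9*√10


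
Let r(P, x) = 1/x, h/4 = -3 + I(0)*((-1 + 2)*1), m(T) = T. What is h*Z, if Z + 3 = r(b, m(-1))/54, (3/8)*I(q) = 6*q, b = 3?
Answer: 326/9 ≈ 36.222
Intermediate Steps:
I(q) = 16*q (I(q) = 8*(6*q)/3 = 16*q)
h = -12 (h = 4*(-3 + (16*0)*((-1 + 2)*1)) = 4*(-3 + 0*(1*1)) = 4*(-3 + 0*1) = 4*(-3 + 0) = 4*(-3) = -12)
Z = -163/54 (Z = -3 + 1/(-1*54) = -3 - 1*1/54 = -3 - 1/54 = -163/54 ≈ -3.0185)
h*Z = -12*(-163/54) = 326/9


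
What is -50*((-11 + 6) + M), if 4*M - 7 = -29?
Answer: 525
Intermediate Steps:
M = -11/2 (M = 7/4 + (¼)*(-29) = 7/4 - 29/4 = -11/2 ≈ -5.5000)
-50*((-11 + 6) + M) = -50*((-11 + 6) - 11/2) = -50*(-5 - 11/2) = -50*(-21/2) = 525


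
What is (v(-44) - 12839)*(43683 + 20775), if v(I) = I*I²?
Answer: -6318366534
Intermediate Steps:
v(I) = I³
(v(-44) - 12839)*(43683 + 20775) = ((-44)³ - 12839)*(43683 + 20775) = (-85184 - 12839)*64458 = -98023*64458 = -6318366534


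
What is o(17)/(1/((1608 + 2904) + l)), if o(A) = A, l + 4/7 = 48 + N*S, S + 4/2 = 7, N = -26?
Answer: 527102/7 ≈ 75300.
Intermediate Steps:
S = 5 (S = -2 + 7 = 5)
l = -578/7 (l = -4/7 + (48 - 26*5) = -4/7 + (48 - 130) = -4/7 - 82 = -578/7 ≈ -82.571)
o(17)/(1/((1608 + 2904) + l)) = 17/(1/((1608 + 2904) - 578/7)) = 17/(1/(4512 - 578/7)) = 17/(1/(31006/7)) = 17/(7/31006) = 17*(31006/7) = 527102/7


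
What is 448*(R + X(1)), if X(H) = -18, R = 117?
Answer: 44352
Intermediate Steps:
448*(R + X(1)) = 448*(117 - 18) = 448*99 = 44352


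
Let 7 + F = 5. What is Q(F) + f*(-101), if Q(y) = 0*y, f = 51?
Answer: -5151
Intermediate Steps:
F = -2 (F = -7 + 5 = -2)
Q(y) = 0
Q(F) + f*(-101) = 0 + 51*(-101) = 0 - 5151 = -5151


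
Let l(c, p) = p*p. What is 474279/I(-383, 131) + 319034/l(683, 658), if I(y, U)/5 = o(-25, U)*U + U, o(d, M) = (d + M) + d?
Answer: 27810131137/2906812055 ≈ 9.5672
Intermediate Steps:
l(c, p) = p**2
o(d, M) = M + 2*d (o(d, M) = (M + d) + d = M + 2*d)
I(y, U) = 5*U + 5*U*(-50 + U) (I(y, U) = 5*((U + 2*(-25))*U + U) = 5*((U - 50)*U + U) = 5*((-50 + U)*U + U) = 5*(U*(-50 + U) + U) = 5*(U + U*(-50 + U)) = 5*U + 5*U*(-50 + U))
474279/I(-383, 131) + 319034/l(683, 658) = 474279/((5*131*(-49 + 131))) + 319034/(658**2) = 474279/((5*131*82)) + 319034/432964 = 474279/53710 + 319034*(1/432964) = 474279*(1/53710) + 159517/216482 = 474279/53710 + 159517/216482 = 27810131137/2906812055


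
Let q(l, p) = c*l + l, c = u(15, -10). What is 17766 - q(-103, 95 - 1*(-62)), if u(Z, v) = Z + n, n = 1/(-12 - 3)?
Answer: 291107/15 ≈ 19407.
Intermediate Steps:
n = -1/15 (n = 1/(-15) = -1/15 ≈ -0.066667)
u(Z, v) = -1/15 + Z (u(Z, v) = Z - 1/15 = -1/15 + Z)
c = 224/15 (c = -1/15 + 15 = 224/15 ≈ 14.933)
q(l, p) = 239*l/15 (q(l, p) = 224*l/15 + l = 239*l/15)
17766 - q(-103, 95 - 1*(-62)) = 17766 - 239*(-103)/15 = 17766 - 1*(-24617/15) = 17766 + 24617/15 = 291107/15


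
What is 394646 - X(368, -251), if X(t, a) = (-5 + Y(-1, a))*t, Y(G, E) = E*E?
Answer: -22787882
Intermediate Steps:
Y(G, E) = E**2
X(t, a) = t*(-5 + a**2) (X(t, a) = (-5 + a**2)*t = t*(-5 + a**2))
394646 - X(368, -251) = 394646 - 368*(-5 + (-251)**2) = 394646 - 368*(-5 + 63001) = 394646 - 368*62996 = 394646 - 1*23182528 = 394646 - 23182528 = -22787882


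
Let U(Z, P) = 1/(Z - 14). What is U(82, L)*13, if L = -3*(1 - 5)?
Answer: 13/68 ≈ 0.19118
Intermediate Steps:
L = 12 (L = -3*(-4) = 12)
U(Z, P) = 1/(-14 + Z)
U(82, L)*13 = 13/(-14 + 82) = 13/68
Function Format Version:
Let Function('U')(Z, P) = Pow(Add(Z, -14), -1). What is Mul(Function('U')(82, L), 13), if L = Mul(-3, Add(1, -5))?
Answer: Rational(13, 68) ≈ 0.19118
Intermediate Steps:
L = 12 (L = Mul(-3, -4) = 12)
Function('U')(Z, P) = Pow(Add(-14, Z), -1)
Mul(Function('U')(82, L), 13) = Mul(Pow(Add(-14, 82), -1), 13) = Mul(Pow(68, -1), 13) = Mul(Rational(1, 68), 13) = Rational(13, 68)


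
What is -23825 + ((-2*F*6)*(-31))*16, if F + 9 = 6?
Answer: -41681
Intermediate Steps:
F = -3 (F = -9 + 6 = -3)
-23825 + ((-2*F*6)*(-31))*16 = -23825 + ((-2*(-3)*6)*(-31))*16 = -23825 + ((6*6)*(-31))*16 = -23825 + (36*(-31))*16 = -23825 - 1116*16 = -23825 - 17856 = -41681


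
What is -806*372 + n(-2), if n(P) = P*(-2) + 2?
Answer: -299826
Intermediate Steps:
n(P) = 2 - 2*P (n(P) = -2*P + 2 = 2 - 2*P)
-806*372 + n(-2) = -806*372 + (2 - 2*(-2)) = -299832 + (2 + 4) = -299832 + 6 = -299826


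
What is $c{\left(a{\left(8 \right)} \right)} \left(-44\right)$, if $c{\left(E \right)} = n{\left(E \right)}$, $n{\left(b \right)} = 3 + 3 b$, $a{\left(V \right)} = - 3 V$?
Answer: $3036$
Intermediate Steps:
$c{\left(E \right)} = 3 + 3 E$
$c{\left(a{\left(8 \right)} \right)} \left(-44\right) = \left(3 + 3 \left(\left(-3\right) 8\right)\right) \left(-44\right) = \left(3 + 3 \left(-24\right)\right) \left(-44\right) = \left(3 - 72\right) \left(-44\right) = \left(-69\right) \left(-44\right) = 3036$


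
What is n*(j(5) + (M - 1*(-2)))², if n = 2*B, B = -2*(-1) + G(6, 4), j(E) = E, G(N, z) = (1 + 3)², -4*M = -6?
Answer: 2601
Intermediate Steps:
M = 3/2 (M = -¼*(-6) = 3/2 ≈ 1.5000)
G(N, z) = 16 (G(N, z) = 4² = 16)
B = 18 (B = -2*(-1) + 16 = 2 + 16 = 18)
n = 36 (n = 2*18 = 36)
n*(j(5) + (M - 1*(-2)))² = 36*(5 + (3/2 - 1*(-2)))² = 36*(5 + (3/2 + 2))² = 36*(5 + 7/2)² = 36*(17/2)² = 36*(289/4) = 2601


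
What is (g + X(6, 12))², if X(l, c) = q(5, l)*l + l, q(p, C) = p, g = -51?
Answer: 225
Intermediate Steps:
X(l, c) = 6*l (X(l, c) = 5*l + l = 6*l)
(g + X(6, 12))² = (-51 + 6*6)² = (-51 + 36)² = (-15)² = 225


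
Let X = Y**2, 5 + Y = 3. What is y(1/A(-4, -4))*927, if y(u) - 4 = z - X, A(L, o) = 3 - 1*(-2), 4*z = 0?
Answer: 0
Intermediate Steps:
Y = -2 (Y = -5 + 3 = -2)
z = 0 (z = (1/4)*0 = 0)
X = 4 (X = (-2)**2 = 4)
A(L, o) = 5 (A(L, o) = 3 + 2 = 5)
y(u) = 0 (y(u) = 4 + (0 - 1*4) = 4 + (0 - 4) = 4 - 4 = 0)
y(1/A(-4, -4))*927 = 0*927 = 0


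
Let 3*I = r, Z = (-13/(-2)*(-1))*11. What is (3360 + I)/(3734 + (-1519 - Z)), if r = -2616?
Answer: 4976/4573 ≈ 1.0881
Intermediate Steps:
Z = -143/2 (Z = (-13*(-½)*(-1))*11 = ((13/2)*(-1))*11 = -13/2*11 = -143/2 ≈ -71.500)
I = -872 (I = (⅓)*(-2616) = -872)
(3360 + I)/(3734 + (-1519 - Z)) = (3360 - 872)/(3734 + (-1519 - 1*(-143/2))) = 2488/(3734 + (-1519 + 143/2)) = 2488/(3734 - 2895/2) = 2488/(4573/2) = 2488*(2/4573) = 4976/4573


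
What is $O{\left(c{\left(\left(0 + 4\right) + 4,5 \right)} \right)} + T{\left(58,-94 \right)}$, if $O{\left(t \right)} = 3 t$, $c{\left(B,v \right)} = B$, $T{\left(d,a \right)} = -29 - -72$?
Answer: $67$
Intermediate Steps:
$T{\left(d,a \right)} = 43$ ($T{\left(d,a \right)} = -29 + 72 = 43$)
$O{\left(c{\left(\left(0 + 4\right) + 4,5 \right)} \right)} + T{\left(58,-94 \right)} = 3 \left(\left(0 + 4\right) + 4\right) + 43 = 3 \left(4 + 4\right) + 43 = 3 \cdot 8 + 43 = 24 + 43 = 67$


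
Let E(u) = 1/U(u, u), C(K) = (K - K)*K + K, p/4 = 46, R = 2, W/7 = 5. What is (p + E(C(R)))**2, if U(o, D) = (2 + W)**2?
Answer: 63452098609/1874161 ≈ 33856.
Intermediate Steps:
W = 35 (W = 7*5 = 35)
p = 184 (p = 4*46 = 184)
U(o, D) = 1369 (U(o, D) = (2 + 35)**2 = 37**2 = 1369)
C(K) = K (C(K) = 0*K + K = 0 + K = K)
E(u) = 1/1369
(p + E(C(R)))**2 = (184 + 1/1369)**2 = (251897/1369)**2 = 63452098609/1874161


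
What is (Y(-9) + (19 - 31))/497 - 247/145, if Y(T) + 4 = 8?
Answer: -123919/72065 ≈ -1.7195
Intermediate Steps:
Y(T) = 4 (Y(T) = -4 + 8 = 4)
(Y(-9) + (19 - 31))/497 - 247/145 = (4 + (19 - 31))/497 - 247/145 = (4 - 12)*(1/497) - 247*1/145 = -8*1/497 - 247/145 = -8/497 - 247/145 = -123919/72065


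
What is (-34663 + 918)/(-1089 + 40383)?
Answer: -33745/39294 ≈ -0.85878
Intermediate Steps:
(-34663 + 918)/(-1089 + 40383) = -33745/39294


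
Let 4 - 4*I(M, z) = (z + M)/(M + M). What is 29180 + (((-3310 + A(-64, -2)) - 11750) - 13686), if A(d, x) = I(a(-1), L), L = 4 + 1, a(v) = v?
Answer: 871/2 ≈ 435.50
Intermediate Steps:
L = 5
I(M, z) = 1 - (M + z)/(8*M) (I(M, z) = 1 - (z + M)/(4*(M + M)) = 1 - (M + z)/(4*(2*M)) = 1 - (M + z)*1/(2*M)/4 = 1 - (M + z)/(8*M))
A(d, x) = 3/2 (A(d, x) = (1/8)*(-1*5 + 7*(-1))/(-1) = (1/8)*(-1)*(-5 - 7) = (1/8)*(-1)*(-12) = 3/2)
29180 + (((-3310 + A(-64, -2)) - 11750) - 13686) = 29180 + (((-3310 + 3/2) - 11750) - 13686) = 29180 + ((-6617/2 - 11750) - 13686) = 29180 + (-30117/2 - 13686) = 29180 - 57489/2 = 871/2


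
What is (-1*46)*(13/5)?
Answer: -598/5 ≈ -119.60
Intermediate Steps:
(-1*46)*(13/5) = -598/5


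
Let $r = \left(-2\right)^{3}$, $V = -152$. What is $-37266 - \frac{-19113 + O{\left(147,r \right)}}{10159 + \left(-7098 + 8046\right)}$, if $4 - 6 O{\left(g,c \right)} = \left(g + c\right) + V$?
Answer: $- \frac{2483366111}{66642} \approx -37264.0$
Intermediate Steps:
$r = -8$
$O{\left(g,c \right)} = 26 - \frac{c}{6} - \frac{g}{6}$ ($O{\left(g,c \right)} = \frac{2}{3} - \frac{\left(g + c\right) - 152}{6} = \frac{2}{3} - \frac{\left(c + g\right) - 152}{6} = \frac{2}{3} - \frac{-152 + c + g}{6} = \frac{2}{3} - \left(- \frac{76}{3} + \frac{c}{6} + \frac{g}{6}\right) = 26 - \frac{c}{6} - \frac{g}{6}$)
$-37266 - \frac{-19113 + O{\left(147,r \right)}}{10159 + \left(-7098 + 8046\right)} = -37266 - \frac{-19113 - - \frac{17}{6}}{10159 + \left(-7098 + 8046\right)} = -37266 - \frac{-19113 + \left(26 + \frac{4}{3} - \frac{49}{2}\right)}{10159 + 948} = -37266 - \frac{-19113 + \frac{17}{6}}{11107} = -37266 - \left(- \frac{114661}{6}\right) \frac{1}{11107} = -37266 - - \frac{114661}{66642} = -37266 + \frac{114661}{66642} = - \frac{2483366111}{66642}$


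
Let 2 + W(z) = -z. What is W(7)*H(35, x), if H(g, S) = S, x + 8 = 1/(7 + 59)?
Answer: 1581/22 ≈ 71.864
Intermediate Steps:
x = -527/66 (x = -8 + 1/(7 + 59) = -8 + 1/66 = -527/66 ≈ -7.9848)
W(z) = -2 - z
W(7)*H(35, x) = (-2 - 1*7)*(-527/66) = (-2 - 7)*(-527/66) = -9*(-527/66) = 1581/22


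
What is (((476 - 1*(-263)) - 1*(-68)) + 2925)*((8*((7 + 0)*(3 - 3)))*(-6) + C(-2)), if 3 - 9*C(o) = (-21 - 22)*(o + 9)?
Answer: 378176/3 ≈ 1.2606e+5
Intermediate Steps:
C(o) = 130/3 + 43*o/9 (C(o) = 1/3 - (-21 - 22)*(o + 9)/9 = 1/3 - (-43)*(9 + o)/9 = 1/3 - (-387 - 43*o)/9 = 1/3 + (43 + 43*o/9) = 130/3 + 43*o/9)
(((476 - 1*(-263)) - 1*(-68)) + 2925)*((8*((7 + 0)*(3 - 3)))*(-6) + C(-2)) = (((476 - 1*(-263)) - 1*(-68)) + 2925)*((8*((7 + 0)*(3 - 3)))*(-6) + (130/3 + (43/9)*(-2))) = (((476 + 263) + 68) + 2925)*((8*(7*0))*(-6) + (130/3 - 86/9)) = ((739 + 68) + 2925)*((8*0)*(-6) + 304/9) = (807 + 2925)*(0*(-6) + 304/9) = 3732*(0 + 304/9) = 3732*(304/9) = 378176/3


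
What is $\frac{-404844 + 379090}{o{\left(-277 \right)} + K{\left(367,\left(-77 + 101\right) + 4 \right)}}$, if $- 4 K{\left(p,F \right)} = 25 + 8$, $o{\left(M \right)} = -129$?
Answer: $\frac{103016}{549} \approx 187.64$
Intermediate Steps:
$K{\left(p,F \right)} = - \frac{33}{4}$ ($K{\left(p,F \right)} = - \frac{25 + 8}{4} = \left(- \frac{1}{4}\right) 33 = - \frac{33}{4}$)
$\frac{-404844 + 379090}{o{\left(-277 \right)} + K{\left(367,\left(-77 + 101\right) + 4 \right)}} = \frac{-404844 + 379090}{-129 - \frac{33}{4}} = - \frac{25754}{- \frac{549}{4}} = \left(-25754\right) \left(- \frac{4}{549}\right) = \frac{103016}{549}$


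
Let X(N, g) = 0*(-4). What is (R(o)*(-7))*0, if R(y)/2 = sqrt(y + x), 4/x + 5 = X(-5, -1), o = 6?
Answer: 0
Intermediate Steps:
X(N, g) = 0
x = -4/5 (x = 4/(-5 + 0) = 4/(-5) = 4*(-1/5) = -4/5 ≈ -0.80000)
R(y) = 2*sqrt(-4/5 + y) (R(y) = 2*sqrt(y - 4/5) = 2*sqrt(-4/5 + y))
(R(o)*(-7))*0 = ((2*sqrt(-20 + 25*6)/5)*(-7))*0 = ((2*sqrt(-20 + 150)/5)*(-7))*0 = ((2*sqrt(130)/5)*(-7))*0 = -14*sqrt(130)/5*0 = 0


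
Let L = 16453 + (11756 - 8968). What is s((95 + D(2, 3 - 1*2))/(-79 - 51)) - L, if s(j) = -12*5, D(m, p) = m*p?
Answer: -19301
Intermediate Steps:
L = 19241 (L = 16453 + 2788 = 19241)
s(j) = -60
s((95 + D(2, 3 - 1*2))/(-79 - 51)) - L = -60 - 1*19241 = -60 - 19241 = -19301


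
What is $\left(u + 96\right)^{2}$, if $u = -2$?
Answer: $8836$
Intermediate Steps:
$\left(u + 96\right)^{2} = \left(-2 + 96\right)^{2} = 94^{2} = 8836$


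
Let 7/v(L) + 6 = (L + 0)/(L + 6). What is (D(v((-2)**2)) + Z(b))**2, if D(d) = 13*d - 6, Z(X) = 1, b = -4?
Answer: 7225/16 ≈ 451.56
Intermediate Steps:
v(L) = 7/(-6 + L/(6 + L)) (v(L) = 7/(-6 + (L + 0)/(L + 6)) = 7/(-6 + L/(6 + L)))
D(d) = -6 + 13*d
(D(v((-2)**2)) + Z(b))**2 = ((-6 + 13*(7*(-6 - 1*(-2)**2)/(36 + 5*(-2)**2))) + 1)**2 = ((-6 + 13*(7*(-6 - 1*4)/(36 + 5*4))) + 1)**2 = ((-6 + 13*(7*(-6 - 4)/(36 + 20))) + 1)**2 = ((-6 + 13*(7*(-10)/56)) + 1)**2 = ((-6 + 13*(7*(1/56)*(-10))) + 1)**2 = ((-6 + 13*(-5/4)) + 1)**2 = ((-6 - 65/4) + 1)**2 = (-89/4 + 1)**2 = (-85/4)**2 = 7225/16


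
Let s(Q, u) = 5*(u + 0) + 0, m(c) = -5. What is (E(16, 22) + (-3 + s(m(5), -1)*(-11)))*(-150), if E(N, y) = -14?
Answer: -5700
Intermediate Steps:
s(Q, u) = 5*u (s(Q, u) = 5*u + 0 = 5*u)
(E(16, 22) + (-3 + s(m(5), -1)*(-11)))*(-150) = (-14 + (-3 + (5*(-1))*(-11)))*(-150) = (-14 + (-3 - 5*(-11)))*(-150) = (-14 + (-3 + 55))*(-150) = (-14 + 52)*(-150) = 38*(-150) = -5700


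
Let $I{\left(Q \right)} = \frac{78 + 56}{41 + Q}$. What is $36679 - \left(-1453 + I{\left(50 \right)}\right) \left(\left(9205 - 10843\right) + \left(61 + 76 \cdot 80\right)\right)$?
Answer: $\frac{598134556}{91} \approx 6.5729 \cdot 10^{6}$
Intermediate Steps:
$I{\left(Q \right)} = \frac{134}{41 + Q}$
$36679 - \left(-1453 + I{\left(50 \right)}\right) \left(\left(9205 - 10843\right) + \left(61 + 76 \cdot 80\right)\right) = 36679 - \left(-1453 + \frac{134}{41 + 50}\right) \left(\left(9205 - 10843\right) + \left(61 + 76 \cdot 80\right)\right) = 36679 - \left(-1453 + \frac{134}{91}\right) \left(-1638 + \left(61 + 6080\right)\right) = 36679 - \left(-1453 + 134 \cdot \frac{1}{91}\right) \left(-1638 + 6141\right) = 36679 - \left(-1453 + \frac{134}{91}\right) 4503 = 36679 - \left(- \frac{132089}{91}\right) 4503 = 36679 - - \frac{594796767}{91} = 36679 + \frac{594796767}{91} = \frac{598134556}{91}$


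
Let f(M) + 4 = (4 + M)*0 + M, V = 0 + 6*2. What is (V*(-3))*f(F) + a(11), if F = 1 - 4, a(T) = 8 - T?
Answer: 249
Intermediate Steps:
V = 12 (V = 0 + 12 = 12)
F = -3
f(M) = -4 + M (f(M) = -4 + ((4 + M)*0 + M) = -4 + (0 + M) = -4 + M)
(V*(-3))*f(F) + a(11) = (12*(-3))*(-4 - 3) + (8 - 1*11) = -36*(-7) + (8 - 11) = 252 - 3 = 249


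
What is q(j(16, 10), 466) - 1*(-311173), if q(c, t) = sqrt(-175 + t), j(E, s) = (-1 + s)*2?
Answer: 311173 + sqrt(291) ≈ 3.1119e+5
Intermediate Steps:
j(E, s) = -2 + 2*s
q(j(16, 10), 466) - 1*(-311173) = sqrt(-175 + 466) - 1*(-311173) = sqrt(291) + 311173 = 311173 + sqrt(291)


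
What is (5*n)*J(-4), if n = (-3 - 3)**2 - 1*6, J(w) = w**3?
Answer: -9600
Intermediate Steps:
n = 30 (n = (-6)**2 - 6 = 36 - 6 = 30)
(5*n)*J(-4) = (5*30)*(-4)**3 = 150*(-64) = -9600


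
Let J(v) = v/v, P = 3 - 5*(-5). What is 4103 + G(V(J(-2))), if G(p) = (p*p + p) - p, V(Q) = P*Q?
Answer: 4887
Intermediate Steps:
P = 28 (P = 3 + 25 = 28)
J(v) = 1
V(Q) = 28*Q
G(p) = p² (G(p) = (p² + p) - p = (p + p²) - p = p²)
4103 + G(V(J(-2))) = 4103 + (28*1)² = 4103 + 28² = 4103 + 784 = 4887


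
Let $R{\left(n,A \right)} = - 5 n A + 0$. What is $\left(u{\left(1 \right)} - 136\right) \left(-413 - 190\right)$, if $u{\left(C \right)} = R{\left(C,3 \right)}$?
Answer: $91053$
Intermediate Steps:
$R{\left(n,A \right)} = - 5 A n$ ($R{\left(n,A \right)} = - 5 A n + 0 = - 5 A n$)
$u{\left(C \right)} = - 15 C$ ($u{\left(C \right)} = \left(-5\right) 3 C = - 15 C$)
$\left(u{\left(1 \right)} - 136\right) \left(-413 - 190\right) = \left(\left(-15\right) 1 - 136\right) \left(-413 - 190\right) = \left(-15 - 136\right) \left(-603\right) = \left(-151\right) \left(-603\right) = 91053$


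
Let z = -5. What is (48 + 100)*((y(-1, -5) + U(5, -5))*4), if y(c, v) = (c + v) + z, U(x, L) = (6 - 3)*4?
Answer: 592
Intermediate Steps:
U(x, L) = 12 (U(x, L) = 3*4 = 12)
y(c, v) = -5 + c + v (y(c, v) = (c + v) - 5 = -5 + c + v)
(48 + 100)*((y(-1, -5) + U(5, -5))*4) = (48 + 100)*(((-5 - 1 - 5) + 12)*4) = 148*((-11 + 12)*4) = 148*(1*4) = 148*4 = 592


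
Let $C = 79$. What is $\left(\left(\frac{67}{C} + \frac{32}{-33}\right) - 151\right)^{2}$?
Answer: $\frac{155215512676}{6796449} \approx 22838.0$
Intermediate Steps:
$\left(\left(\frac{67}{C} + \frac{32}{-33}\right) - 151\right)^{2} = \left(\left(\frac{67}{79} + \frac{32}{-33}\right) - 151\right)^{2} = \left(\left(67 \cdot \frac{1}{79} + 32 \left(- \frac{1}{33}\right)\right) - 151\right)^{2} = \left(\left(\frac{67}{79} - \frac{32}{33}\right) - 151\right)^{2} = \left(- \frac{317}{2607} - 151\right)^{2} = \left(- \frac{393974}{2607}\right)^{2} = \frac{155215512676}{6796449}$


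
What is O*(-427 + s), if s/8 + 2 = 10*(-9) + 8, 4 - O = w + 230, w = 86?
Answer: 342888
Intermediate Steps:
O = -312 (O = 4 - (86 + 230) = 4 - 1*316 = 4 - 316 = -312)
s = -672 (s = -16 + 8*(10*(-9) + 8) = -16 + 8*(-90 + 8) = -16 + 8*(-82) = -16 - 656 = -672)
O*(-427 + s) = -312*(-427 - 672) = -312*(-1099) = 342888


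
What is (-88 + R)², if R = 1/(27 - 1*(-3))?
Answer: 6964321/900 ≈ 7738.1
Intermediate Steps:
R = 1/30 (R = 1/(27 + 3) = 1/30 ≈ 0.033333)
(-88 + R)² = (-88 + 1/30)² = (-2639/30)² = 6964321/900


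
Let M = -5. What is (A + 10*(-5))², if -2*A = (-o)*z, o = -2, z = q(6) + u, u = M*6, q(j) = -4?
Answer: 256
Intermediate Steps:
u = -30 (u = -5*6 = -30)
z = -34 (z = -4 - 30 = -34)
A = 34 (A = -(-1*(-2))*(-34)/2 = -(-34) = -½*(-68) = 34)
(A + 10*(-5))² = (34 + 10*(-5))² = (34 - 50)² = (-16)² = 256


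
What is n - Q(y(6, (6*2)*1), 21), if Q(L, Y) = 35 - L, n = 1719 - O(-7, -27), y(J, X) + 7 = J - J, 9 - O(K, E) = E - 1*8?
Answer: 1633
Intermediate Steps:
O(K, E) = 17 - E (O(K, E) = 9 - (E - 1*8) = 9 - (E - 8) = 9 - (-8 + E) = 9 + (8 - E) = 17 - E)
y(J, X) = -7 (y(J, X) = -7 + (J - J) = -7 + 0 = -7)
n = 1675 (n = 1719 - (17 - 1*(-27)) = 1719 - (17 + 27) = 1719 - 1*44 = 1719 - 44 = 1675)
n - Q(y(6, (6*2)*1), 21) = 1675 - (35 - 1*(-7)) = 1675 - (35 + 7) = 1675 - 1*42 = 1675 - 42 = 1633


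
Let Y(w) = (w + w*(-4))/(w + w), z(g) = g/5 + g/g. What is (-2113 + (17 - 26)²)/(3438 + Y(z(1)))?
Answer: -4064/6873 ≈ -0.59130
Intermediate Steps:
z(g) = 1 + g/5 (z(g) = g*(⅕) + 1 = g/5 + 1 = 1 + g/5)
Y(w) = -3/2 (Y(w) = (w - 4*w)/((2*w)) = (-3*w)*(1/(2*w)) = -3/2)
(-2113 + (17 - 26)²)/(3438 + Y(z(1))) = (-2113 + (17 - 26)²)/(3438 - 3/2) = (-2113 + (-9)²)/(6873/2) = (-2113 + 81)*(2/6873) = -2032*2/6873 = -4064/6873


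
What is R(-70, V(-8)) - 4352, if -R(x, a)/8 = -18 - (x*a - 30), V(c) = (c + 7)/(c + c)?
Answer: -4483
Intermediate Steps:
V(c) = (7 + c)/(2*c) (V(c) = (7 + c)/((2*c)) = (7 + c)*(1/(2*c)) = (7 + c)/(2*c))
R(x, a) = -96 + 8*a*x (R(x, a) = -8*(-18 - (x*a - 30)) = -8*(-18 - (a*x - 30)) = -8*(-18 - (-30 + a*x)) = -8*(-18 + (30 - a*x)) = -8*(12 - a*x) = -96 + 8*a*x)
R(-70, V(-8)) - 4352 = (-96 + 8*((1/2)*(7 - 8)/(-8))*(-70)) - 4352 = (-96 + 8*((1/2)*(-1/8)*(-1))*(-70)) - 4352 = (-96 + 8*(1/16)*(-70)) - 4352 = (-96 - 35) - 4352 = -131 - 4352 = -4483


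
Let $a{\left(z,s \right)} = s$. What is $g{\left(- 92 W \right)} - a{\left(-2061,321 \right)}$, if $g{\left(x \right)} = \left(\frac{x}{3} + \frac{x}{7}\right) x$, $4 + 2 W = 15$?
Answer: $\frac{2553619}{21} \approx 1.216 \cdot 10^{5}$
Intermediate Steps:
$W = \frac{11}{2}$ ($W = -2 + \frac{1}{2} \cdot 15 = -2 + \frac{15}{2} = \frac{11}{2} \approx 5.5$)
$g{\left(x \right)} = \frac{10 x^{2}}{21}$ ($g{\left(x \right)} = \left(x \frac{1}{3} + x \frac{1}{7}\right) x = \left(\frac{x}{3} + \frac{x}{7}\right) x = \frac{10 x}{21} x = \frac{10 x^{2}}{21}$)
$g{\left(- 92 W \right)} - a{\left(-2061,321 \right)} = \frac{10 \left(\left(-92\right) \frac{11}{2}\right)^{2}}{21} - 321 = \frac{10 \left(-506\right)^{2}}{21} - 321 = \frac{10}{21} \cdot 256036 - 321 = \frac{2560360}{21} - 321 = \frac{2553619}{21}$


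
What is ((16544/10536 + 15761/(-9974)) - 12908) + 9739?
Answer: -41627348107/13135758 ≈ -3169.0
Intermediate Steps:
((16544/10536 + 15761/(-9974)) - 12908) + 9739 = ((16544*(1/10536) + 15761*(-1/9974)) - 12908) + 9739 = ((2068/1317 - 15761/9974) - 12908) + 9739 = (-131005/13135758 - 12908) + 9739 = -169556495269/13135758 + 9739 = -41627348107/13135758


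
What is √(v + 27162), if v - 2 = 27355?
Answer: √54519 ≈ 233.49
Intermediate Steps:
v = 27357 (v = 2 + 27355 = 27357)
√(v + 27162) = √(27357 + 27162) = √54519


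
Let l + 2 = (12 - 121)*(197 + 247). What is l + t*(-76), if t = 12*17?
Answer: -63902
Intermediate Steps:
t = 204
l = -48398 (l = -2 + (12 - 121)*(197 + 247) = -2 - 109*444 = -2 - 48396 = -48398)
l + t*(-76) = -48398 + 204*(-76) = -48398 - 15504 = -63902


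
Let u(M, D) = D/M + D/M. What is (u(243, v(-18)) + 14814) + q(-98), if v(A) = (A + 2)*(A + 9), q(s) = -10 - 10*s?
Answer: 426200/27 ≈ 15785.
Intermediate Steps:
v(A) = (2 + A)*(9 + A)
u(M, D) = 2*D/M
(u(243, v(-18)) + 14814) + q(-98) = (2*(18 + (-18)**2 + 11*(-18))/243 + 14814) + (-10 - 10*(-98)) = (2*(18 + 324 - 198)*(1/243) + 14814) + (-10 + 980) = (2*144*(1/243) + 14814) + 970 = (32/27 + 14814) + 970 = 400010/27 + 970 = 426200/27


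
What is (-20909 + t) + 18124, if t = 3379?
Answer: 594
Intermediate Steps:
(-20909 + t) + 18124 = (-20909 + 3379) + 18124 = -17530 + 18124 = 594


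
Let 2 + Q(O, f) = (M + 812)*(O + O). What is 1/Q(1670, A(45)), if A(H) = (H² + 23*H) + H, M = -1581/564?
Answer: 47/127027621 ≈ 3.7000e-7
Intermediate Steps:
M = -527/188 (M = -1581*1/564 = -527/188 ≈ -2.8032)
A(H) = H² + 24*H
Q(O, f) = -2 + 152129*O/94 (Q(O, f) = -2 + (-527/188 + 812)*(O + O) = -2 + 152129*(2*O)/188 = -2 + 152129*O/94)
1/Q(1670, A(45)) = 1/(-2 + (152129/94)*1670) = 1/(-2 + 127027715/47) = 1/(127027621/47) = 47/127027621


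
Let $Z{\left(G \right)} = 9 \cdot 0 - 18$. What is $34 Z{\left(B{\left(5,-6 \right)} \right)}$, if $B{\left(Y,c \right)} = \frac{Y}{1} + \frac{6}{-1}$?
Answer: $-612$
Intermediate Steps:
$B{\left(Y,c \right)} = -6 + Y$ ($B{\left(Y,c \right)} = Y 1 + 6 \left(-1\right) = Y - 6 = -6 + Y$)
$Z{\left(G \right)} = -18$ ($Z{\left(G \right)} = 0 - 18 = -18$)
$34 Z{\left(B{\left(5,-6 \right)} \right)} = 34 \left(-18\right) = -612$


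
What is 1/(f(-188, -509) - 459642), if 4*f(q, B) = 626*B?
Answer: -2/1078601 ≈ -1.8543e-6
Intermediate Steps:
f(q, B) = 313*B/2 (f(q, B) = (626*B)/4 = 313*B/2)
1/(f(-188, -509) - 459642) = 1/((313/2)*(-509) - 459642) = 1/(-159317/2 - 459642) = 1/(-1078601/2) = -2/1078601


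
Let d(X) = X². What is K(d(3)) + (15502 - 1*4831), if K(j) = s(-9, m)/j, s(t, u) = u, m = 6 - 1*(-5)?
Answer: 96050/9 ≈ 10672.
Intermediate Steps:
m = 11 (m = 6 + 5 = 11)
K(j) = 11/j
K(d(3)) + (15502 - 1*4831) = 11/(3²) + (15502 - 1*4831) = 11/9 + (15502 - 4831) = 11*(⅑) + 10671 = 11/9 + 10671 = 96050/9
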